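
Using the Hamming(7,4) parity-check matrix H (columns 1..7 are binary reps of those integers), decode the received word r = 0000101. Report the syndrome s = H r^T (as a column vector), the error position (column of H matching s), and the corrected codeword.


s = (0, 1, 0)^T, error position = 2, corrected codeword c = 0100101

Compute s = H r^T mod 2 one row at a time:
  s_1 = 0 + 1 + 0 + 1 = 2 ≡ 0 (mod 2).
  s_2 = 0 + 0 + 0 + 1 = 1 ≡ 1 (mod 2).
  s_3 = 0 + 0 + 1 + 1 = 2 ≡ 0 (mod 2).
s = (0, 1, 0)^T — this equals column 2 of H (binary 010), so error is at position 2.
Correct: flip bit 2 of r = 0000101 to get c = 0100101.


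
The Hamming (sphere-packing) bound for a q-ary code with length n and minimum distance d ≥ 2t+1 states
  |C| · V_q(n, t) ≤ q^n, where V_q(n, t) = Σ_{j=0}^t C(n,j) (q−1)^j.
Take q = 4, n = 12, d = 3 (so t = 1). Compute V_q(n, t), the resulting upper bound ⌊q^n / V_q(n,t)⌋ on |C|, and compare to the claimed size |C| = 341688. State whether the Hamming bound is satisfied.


V_q(n, t) = 37, q^n = 16777216, Hamming bound = 453438, |C| = 341688 ≤ bound (satisfied).

Step 1: Compute V_q(n, t) = Σ_{j=0}^1 C(n, j) (q−1)^j.
  j = 0: C(12,0)·(3)^0 = 1·1 = 1.
  j = 1: C(12,1)·(3)^1 = 12·3 = 36.
  V_q(n, t) = 1 + 36 = 37.
Step 2: q^n = 4^12 = 16777216.
Step 3: Hamming bound ⌊q^n / V_q(n,t)⌋ = ⌊16777216/37⌋ = 453438.
Step 4: Compare |C| = 341688 to 453438: satisfied.
The claimed |C| lies below the Hamming bound.


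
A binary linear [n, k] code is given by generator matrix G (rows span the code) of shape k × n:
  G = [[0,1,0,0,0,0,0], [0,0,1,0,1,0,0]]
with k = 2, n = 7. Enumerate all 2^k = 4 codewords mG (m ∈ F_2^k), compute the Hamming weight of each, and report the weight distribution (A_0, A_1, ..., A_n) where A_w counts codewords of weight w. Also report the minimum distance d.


Weight distribution: A_0 = 1, A_1 = 1, A_2 = 1, A_3 = 1. Minimum distance d = 1.

Enumerate all 2^2 = 4 messages m ∈ F_2^2.
For each, compute codeword c = mG in F_2^7, then tally its weight.
  m = 00 → c = 0000000, weight = 0.
  m = 10 → c = 0100000, weight = 1.
  m = 01 → c = 0010100, weight = 2.
  m = 11 → c = 0110100, weight = 3.
Tally weights:
  weight 0: 1 codewords.
  weight 1: 1 codewords.
  weight 2: 1 codewords.
  weight 3: 1 codewords.
Minimum distance d = smallest w > 0 with A_w > 0 = 1.
Sanity: Σ A_w = 4 = 2^2 = 4 ✓.


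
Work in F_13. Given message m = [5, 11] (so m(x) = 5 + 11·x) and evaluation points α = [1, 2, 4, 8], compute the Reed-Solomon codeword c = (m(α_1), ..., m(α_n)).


c = [3, 1, 10, 2]

Message polynomial: m(x) = 5 + 11·x (mod 13).
For each evaluation point α_i, compute m(α_i) mod 13:
  α_1 = 1: Horner steps 11 → 3, so m(1) = 3.
  α_2 = 2: Horner steps 11 → 1, so m(2) = 1.
  α_3 = 4: Horner steps 11 → 10, so m(4) = 10.
  α_4 = 8: Horner steps 11 → 2, so m(8) = 2.
Codeword c = [3, 1, 10, 2] ∈ F_13^4.


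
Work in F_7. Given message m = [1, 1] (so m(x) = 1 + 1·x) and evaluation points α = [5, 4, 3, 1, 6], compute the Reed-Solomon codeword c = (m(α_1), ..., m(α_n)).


c = [6, 5, 4, 2, 0]

Message polynomial: m(x) = 1 + 1·x (mod 7).
For each evaluation point α_i, compute m(α_i) mod 7:
  α_1 = 5: Horner steps 1 → 6, so m(5) = 6.
  α_2 = 4: Horner steps 1 → 5, so m(4) = 5.
  α_3 = 3: Horner steps 1 → 4, so m(3) = 4.
  α_4 = 1: Horner steps 1 → 2, so m(1) = 2.
  α_5 = 6: Horner steps 1 → 0, so m(6) = 0.
Codeword c = [6, 5, 4, 2, 0] ∈ F_7^5.


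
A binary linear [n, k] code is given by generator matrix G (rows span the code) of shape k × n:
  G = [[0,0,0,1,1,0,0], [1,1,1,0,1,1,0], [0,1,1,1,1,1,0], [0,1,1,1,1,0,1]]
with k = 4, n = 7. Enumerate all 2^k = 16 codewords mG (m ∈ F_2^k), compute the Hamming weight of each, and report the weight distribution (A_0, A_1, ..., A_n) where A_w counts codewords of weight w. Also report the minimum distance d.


Weight distribution: A_0 = 1, A_2 = 4, A_3 = 2, A_4 = 3, A_5 = 6. Minimum distance d = 2.

Enumerate all 2^4 = 16 messages m ∈ F_2^4.
For each, compute codeword c = mG in F_2^7, then tally its weight.
  m = 0000 → c = 0000000, weight = 0.
  m = 1000 → c = 0001100, weight = 2.
  m = 0100 → c = 1110110, weight = 5.
  m = 1100 → c = 1111010, weight = 5.
  m = 0010 → c = 0111110, weight = 5.
  m = 1010 → c = 0110010, weight = 3.
  m = 0110 → c = 1001000, weight = 2.
  m = 1110 → c = 1000100, weight = 2.
  m = 0001 → c = 0111101, weight = 5.
  m = 1001 → c = 0110001, weight = 3.
  m = 0101 → c = 1001011, weight = 4.
  m = 1101 → c = 1000111, weight = 4.
  m = 0011 → c = 0000011, weight = 2.
  m = 1011 → c = 0001111, weight = 4.
  m = 0111 → c = 1110101, weight = 5.
  m = 1111 → c = 1111001, weight = 5.
Tally weights:
  weight 0: 1 codewords.
  weight 2: 4 codewords.
  weight 3: 2 codewords.
  weight 4: 3 codewords.
  weight 5: 6 codewords.
Minimum distance d = smallest w > 0 with A_w > 0 = 2.
Sanity: Σ A_w = 16 = 2^4 = 16 ✓.


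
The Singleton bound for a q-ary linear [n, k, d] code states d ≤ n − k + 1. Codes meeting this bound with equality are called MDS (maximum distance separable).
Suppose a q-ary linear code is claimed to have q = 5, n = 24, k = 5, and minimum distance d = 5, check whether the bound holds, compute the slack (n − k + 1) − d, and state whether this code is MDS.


Singleton RHS = n − k + 1 = 20, slack = 15, bound satisfied, not MDS.

Singleton bound: d ≤ n − k + 1.
Here n = 24, k = 5, so n − k + 1 = 20.
Given d = 5, check d ≤ 20: YES.
Slack = (n − k + 1) − d = 15.
The code is NOT MDS (slack = 15 > 0).
Description: the claimed parameters are [24, 5, 5]_5; such a code would be non-MDS.


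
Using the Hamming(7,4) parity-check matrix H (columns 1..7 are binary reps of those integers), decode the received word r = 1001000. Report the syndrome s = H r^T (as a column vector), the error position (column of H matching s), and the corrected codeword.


s = (1, 0, 1)^T, error position = 5, corrected codeword c = 1001100

Compute s = H r^T mod 2 one row at a time:
  s_1 = 1 + 0 + 0 + 0 = 1 ≡ 1 (mod 2).
  s_2 = 0 + 0 + 0 + 0 = 0 ≡ 0 (mod 2).
  s_3 = 1 + 0 + 0 + 0 = 1 ≡ 1 (mod 2).
s = (1, 0, 1)^T — this equals column 5 of H (binary 101), so error is at position 5.
Correct: flip bit 5 of r = 1001000 to get c = 1001100.


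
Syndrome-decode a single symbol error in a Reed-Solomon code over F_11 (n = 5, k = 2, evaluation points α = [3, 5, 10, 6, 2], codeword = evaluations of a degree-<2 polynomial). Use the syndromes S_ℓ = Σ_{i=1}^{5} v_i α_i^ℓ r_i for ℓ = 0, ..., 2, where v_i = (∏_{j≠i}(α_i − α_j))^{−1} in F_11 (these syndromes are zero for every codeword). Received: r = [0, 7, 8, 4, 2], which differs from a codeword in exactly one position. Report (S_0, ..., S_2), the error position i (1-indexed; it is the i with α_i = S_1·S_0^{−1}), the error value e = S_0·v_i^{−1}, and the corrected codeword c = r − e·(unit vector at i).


S = (3, 7, 9), error at position 4, error magnitude e = 10, c = [0, 7, 8, 5, 2].

Step 1: column multipliers v_i = (∏_{j≠i}(α_i − α_j))^{−1} mod 11.
  i = 1 (α = 3): (3−5)(3−10)(3−6)(3−2) = (−2)·(−7)·(−3)·1 = −42 ≡ 2, so v_1 = 2^{−1} = 6 (mod 11).
  i = 2 (α = 5): (5−3)(5−10)(5−6)(5−2) = 2·(−5)·(−1)·3 = 30 ≡ 8, so v_2 = 8^{−1} = 7 (mod 11).
  i = 3 (α = 10): (10−3)(10−5)(10−6)(10−2) = 7·5·4·8 = 1120 ≡ 9, so v_3 = 9^{−1} = 5 (mod 11).
  i = 4 (α = 6): (6−3)(6−5)(6−10)(6−2) = 3·1·(−4)·4 = −48 ≡ 7, so v_4 = 7^{−1} = 8 (mod 11).
  i = 5 (α = 2): (2−3)(2−5)(2−10)(2−6) = (−1)·(−3)·(−8)·(−4) = 96 ≡ 8, so v_5 = 8^{−1} = 7 (mod 11).
  v = [6, 7, 5, 8, 7].
Step 2: syndromes of r = [0, 7, 8, 4, 2] (all sums mod 11).
  S_0 = Σ v_i r_i = 6·0 + 7·7 + 5·8 + 8·4 + 7·2 = 135 ≡ 3.
  S_1 = Σ v_i α_i r_i = 6·3·0 + 7·5·7 + 5·10·8 + 8·6·4 + 7·2·2 = 865 ≡ 7.
  α_i^2 mod 11 = [9, 3, 1, 3, 4].
  S_2 = Σ v_i α_i^2 r_i = 6·9·0 + 7·3·7 + 5·1·8 + 8·3·4 + 7·4·2 = 339 ≡ 9.
  S = (3, 7, 9) ≠ 0, so r is not a codeword (an error is present).
Step 3: locate the error. For a single error e at position i, S_ℓ = v_i·e·α_i^ℓ, so α_err = S_1/S_0.
  S_0^{−1} = 3^{−1} = 4 (mod 11), so α_err = 7·4 = 28 ≡ 6 = α_4. Error position i = 4.
  Consistency check: S_2/S_1 = 9·8 = 72 ≡ 6 = α_err ✓ (single-error assumption holds).
Step 4: error magnitude e = S_0/v_4 = S_0·∏_{j≠4}(α_4 − α_j) = 3·7 = 21 ≡ 10 (mod 11).
Step 5: correct position 4: c_4 = r_4 − e = 4 − 10 ≡ 5 (mod 11). Hence c = [0, 7, 8, 5, 2].
  Check: interpolating c through the α_i gives m(x) = 6 + 9·x (degree < 2) with m(α_i) = c_i for every i, so c is indeed a codeword.


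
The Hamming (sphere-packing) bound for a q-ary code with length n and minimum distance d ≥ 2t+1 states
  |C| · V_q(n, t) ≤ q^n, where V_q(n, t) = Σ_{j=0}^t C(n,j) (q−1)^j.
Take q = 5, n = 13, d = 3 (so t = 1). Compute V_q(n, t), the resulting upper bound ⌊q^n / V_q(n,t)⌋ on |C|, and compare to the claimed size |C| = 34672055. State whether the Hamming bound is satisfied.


V_q(n, t) = 53, q^n = 1220703125, Hamming bound = 23032134, |C| = 34672055 > bound (violated).

Step 1: Compute V_q(n, t) = Σ_{j=0}^1 C(n, j) (q−1)^j.
  j = 0: C(13,0)·(4)^0 = 1·1 = 1.
  j = 1: C(13,1)·(4)^1 = 13·4 = 52.
  V_q(n, t) = 1 + 52 = 53.
Step 2: q^n = 5^13 = 1220703125.
Step 3: Hamming bound ⌊q^n / V_q(n,t)⌋ = ⌊1220703125/53⌋ = 23032134.
Step 4: Compare |C| = 34672055 to 23032134: violated.
The claimed |C| lies above the Hamming bound, so no 5-ary code of length 13 with d ≥ 3 can have 34672055 codewords.


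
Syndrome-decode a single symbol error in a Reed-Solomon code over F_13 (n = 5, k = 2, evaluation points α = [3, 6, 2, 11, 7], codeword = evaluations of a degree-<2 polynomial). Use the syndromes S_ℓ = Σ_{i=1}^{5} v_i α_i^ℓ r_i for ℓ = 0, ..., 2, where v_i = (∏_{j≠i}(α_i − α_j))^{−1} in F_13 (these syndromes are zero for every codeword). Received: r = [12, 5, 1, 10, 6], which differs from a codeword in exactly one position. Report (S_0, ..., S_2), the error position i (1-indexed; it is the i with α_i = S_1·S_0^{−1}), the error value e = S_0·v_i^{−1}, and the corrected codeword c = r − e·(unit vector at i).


S = (11, 7, 8), error at position 1, error magnitude e = 10, c = [2, 5, 1, 10, 6].

Step 1: column multipliers v_i = (∏_{j≠i}(α_i − α_j))^{−1} mod 13.
  i = 1 (α = 3): (3−6)(3−2)(3−11)(3−7) = (−3)·1·(−8)·(−4) = −96 ≡ 8, so v_1 = 8^{−1} = 5 (mod 13).
  i = 2 (α = 6): (6−3)(6−2)(6−11)(6−7) = 3·4·(−5)·(−1) = 60 ≡ 8, so v_2 = 8^{−1} = 5 (mod 13).
  i = 3 (α = 2): (2−3)(2−6)(2−11)(2−7) = (−1)·(−4)·(−9)·(−5) = 180 ≡ 11, so v_3 = 11^{−1} = 6 (mod 13).
  i = 4 (α = 11): (11−3)(11−6)(11−2)(11−7) = 8·5·9·4 = 1440 ≡ 10, so v_4 = 10^{−1} = 4 (mod 13).
  i = 5 (α = 7): (7−3)(7−6)(7−2)(7−11) = 4·1·5·(−4) = −80 ≡ 11, so v_5 = 11^{−1} = 6 (mod 13).
  v = [5, 5, 6, 4, 6].
Step 2: syndromes of r = [12, 5, 1, 10, 6] (all sums mod 13).
  S_0 = Σ v_i r_i = 5·12 + 5·5 + 6·1 + 4·10 + 6·6 = 167 ≡ 11.
  S_1 = Σ v_i α_i r_i = 5·3·12 + 5·6·5 + 6·2·1 + 4·11·10 + 6·7·6 = 1034 ≡ 7.
  α_i^2 mod 13 = [9, 10, 4, 4, 10].
  S_2 = Σ v_i α_i^2 r_i = 5·9·12 + 5·10·5 + 6·4·1 + 4·4·10 + 6·10·6 = 1334 ≡ 8.
  S = (11, 7, 8) ≠ 0, so r is not a codeword (an error is present).
Step 3: locate the error. For a single error e at position i, S_ℓ = v_i·e·α_i^ℓ, so α_err = S_1/S_0.
  S_0^{−1} = 11^{−1} = 6 (mod 13), so α_err = 7·6 = 42 ≡ 3 = α_1. Error position i = 1.
  Consistency check: S_2/S_1 = 8·2 = 16 ≡ 3 = α_err ✓ (single-error assumption holds).
Step 4: error magnitude e = S_0/v_1 = S_0·∏_{j≠1}(α_1 − α_j) = 11·8 = 88 ≡ 10 (mod 13).
Step 5: correct position 1: c_1 = r_1 − e = 12 − 10 ≡ 2 (mod 13). Hence c = [2, 5, 1, 10, 6].
  Check: interpolating c through the α_i gives m(x) = 12 + 1·x (degree < 2) with m(α_i) = c_i for every i, so c is indeed a codeword.


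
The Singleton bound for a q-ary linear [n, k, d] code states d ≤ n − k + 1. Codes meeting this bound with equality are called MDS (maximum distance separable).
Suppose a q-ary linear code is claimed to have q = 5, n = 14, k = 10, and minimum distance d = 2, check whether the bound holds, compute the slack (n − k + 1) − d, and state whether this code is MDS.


Singleton RHS = n − k + 1 = 5, slack = 3, bound satisfied, not MDS.

Singleton bound: d ≤ n − k + 1.
Here n = 14, k = 10, so n − k + 1 = 5.
Given d = 2, check d ≤ 5: YES.
Slack = (n − k + 1) − d = 3.
The code is NOT MDS (slack = 3 > 0).
Description: the claimed parameters are [14, 10, 2]_5; such a code would be non-MDS.


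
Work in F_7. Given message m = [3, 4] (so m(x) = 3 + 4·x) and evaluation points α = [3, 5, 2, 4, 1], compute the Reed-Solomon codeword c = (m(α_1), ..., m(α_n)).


c = [1, 2, 4, 5, 0]

Message polynomial: m(x) = 3 + 4·x (mod 7).
For each evaluation point α_i, compute m(α_i) mod 7:
  α_1 = 3: Horner steps 4 → 1, so m(3) = 1.
  α_2 = 5: Horner steps 4 → 2, so m(5) = 2.
  α_3 = 2: Horner steps 4 → 4, so m(2) = 4.
  α_4 = 4: Horner steps 4 → 5, so m(4) = 5.
  α_5 = 1: Horner steps 4 → 0, so m(1) = 0.
Codeword c = [1, 2, 4, 5, 0] ∈ F_7^5.


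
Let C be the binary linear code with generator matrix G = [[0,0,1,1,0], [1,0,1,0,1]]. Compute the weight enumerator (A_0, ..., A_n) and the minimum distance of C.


Weight distribution: A_0 = 1, A_2 = 1, A_3 = 2. Minimum distance d = 2.

Enumerate all 2^2 = 4 messages m ∈ F_2^2.
For each, compute codeword c = mG in F_2^5, then tally its weight.
  m = 00 → c = 00000, weight = 0.
  m = 10 → c = 00110, weight = 2.
  m = 01 → c = 10101, weight = 3.
  m = 11 → c = 10011, weight = 3.
Tally weights:
  weight 0: 1 codewords.
  weight 2: 1 codewords.
  weight 3: 2 codewords.
Minimum distance d = smallest w > 0 with A_w > 0 = 2.
Sanity: Σ A_w = 4 = 2^2 = 4 ✓.


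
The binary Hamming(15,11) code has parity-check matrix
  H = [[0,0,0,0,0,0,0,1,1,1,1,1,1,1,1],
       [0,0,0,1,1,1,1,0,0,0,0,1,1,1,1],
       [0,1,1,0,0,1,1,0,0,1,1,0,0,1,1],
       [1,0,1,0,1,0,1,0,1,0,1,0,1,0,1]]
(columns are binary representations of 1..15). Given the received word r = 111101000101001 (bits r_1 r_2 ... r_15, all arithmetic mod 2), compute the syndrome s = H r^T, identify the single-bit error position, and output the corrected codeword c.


s = (1, 0, 1, 1)^T, error position = 11, corrected codeword c = 111101000111001

Compute s = H r^T mod 2 one row at a time:
  s_1 = 0 + 0 + 1 + 0 + 1 + 0 + 0 + 1 = 3 ≡ 1 (mod 2).
  s_2 = 1 + 0 + 1 + 0 + 1 + 0 + 0 + 1 = 4 ≡ 0 (mod 2).
  s_3 = 1 + 1 + 1 + 0 + 1 + 0 + 0 + 1 = 5 ≡ 1 (mod 2).
  s_4 = 1 + 1 + 0 + 0 + 0 + 0 + 0 + 1 = 3 ≡ 1 (mod 2).
s = (1, 0, 1, 1)^T — this equals column 11 of H (binary 1011), so error is at position 11.
Correct: flip bit 11 of r = 111101000101001 to get c = 111101000111001.


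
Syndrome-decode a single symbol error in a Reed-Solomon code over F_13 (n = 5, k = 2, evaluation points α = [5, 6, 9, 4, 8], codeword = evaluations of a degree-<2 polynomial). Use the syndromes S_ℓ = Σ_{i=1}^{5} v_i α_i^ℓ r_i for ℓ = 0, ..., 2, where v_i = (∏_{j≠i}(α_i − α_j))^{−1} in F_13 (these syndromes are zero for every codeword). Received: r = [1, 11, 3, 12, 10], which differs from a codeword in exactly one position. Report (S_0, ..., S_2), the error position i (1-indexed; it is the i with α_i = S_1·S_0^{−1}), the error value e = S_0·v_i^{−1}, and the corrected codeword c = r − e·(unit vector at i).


S = (9, 6, 4), error at position 1, error magnitude e = 9, c = [5, 11, 3, 12, 10].

Step 1: column multipliers v_i = (∏_{j≠i}(α_i − α_j))^{−1} mod 13.
  i = 1 (α = 5): (5−6)(5−9)(5−4)(5−8) = (−1)·(−4)·1·(−3) = −12 ≡ 1, so v_1 = 1^{−1} = 1 (mod 13).
  i = 2 (α = 6): (6−5)(6−9)(6−4)(6−8) = 1·(−3)·2·(−2) = 12 ≡ 12, so v_2 = 12^{−1} = 12 (mod 13).
  i = 3 (α = 9): (9−5)(9−6)(9−4)(9−8) = 4·3·5·1 = 60 ≡ 8, so v_3 = 8^{−1} = 5 (mod 13).
  i = 4 (α = 4): (4−5)(4−6)(4−9)(4−8) = (−1)·(−2)·(−5)·(−4) = 40 ≡ 1, so v_4 = 1^{−1} = 1 (mod 13).
  i = 5 (α = 8): (8−5)(8−6)(8−9)(8−4) = 3·2·(−1)·4 = −24 ≡ 2, so v_5 = 2^{−1} = 7 (mod 13).
  v = [1, 12, 5, 1, 7].
Step 2: syndromes of r = [1, 11, 3, 12, 10] (all sums mod 13).
  S_0 = Σ v_i r_i = 1·1 + 12·11 + 5·3 + 1·12 + 7·10 = 230 ≡ 9.
  S_1 = Σ v_i α_i r_i = 1·5·1 + 12·6·11 + 5·9·3 + 1·4·12 + 7·8·10 = 1540 ≡ 6.
  α_i^2 mod 13 = [12, 10, 3, 3, 12].
  S_2 = Σ v_i α_i^2 r_i = 1·12·1 + 12·10·11 + 5·3·3 + 1·3·12 + 7·12·10 = 2253 ≡ 4.
  S = (9, 6, 4) ≠ 0, so r is not a codeword (an error is present).
Step 3: locate the error. For a single error e at position i, S_ℓ = v_i·e·α_i^ℓ, so α_err = S_1/S_0.
  S_0^{−1} = 9^{−1} = 3 (mod 13), so α_err = 6·3 = 18 ≡ 5 = α_1. Error position i = 1.
  Consistency check: S_2/S_1 = 4·11 = 44 ≡ 5 = α_err ✓ (single-error assumption holds).
Step 4: error magnitude e = S_0/v_1 = S_0·∏_{j≠1}(α_1 − α_j) = 9·1 = 9 ≡ 9 (mod 13).
Step 5: correct position 1: c_1 = r_1 − e = 1 − 9 ≡ 5 (mod 13). Hence c = [5, 11, 3, 12, 10].
  Check: interpolating c through the α_i gives m(x) = 1 + 6·x (degree < 2) with m(α_i) = c_i for every i, so c is indeed a codeword.


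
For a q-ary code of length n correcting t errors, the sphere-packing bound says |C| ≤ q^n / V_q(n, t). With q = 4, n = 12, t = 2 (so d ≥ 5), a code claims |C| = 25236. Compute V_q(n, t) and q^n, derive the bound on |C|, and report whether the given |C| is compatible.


V_q(n, t) = 631, q^n = 16777216, Hamming bound = 26588, |C| = 25236 ≤ bound (satisfied).

Step 1: Compute V_q(n, t) = Σ_{j=0}^2 C(n, j) (q−1)^j.
  j = 0: C(12,0)·(3)^0 = 1·1 = 1.
  j = 1: C(12,1)·(3)^1 = 12·3 = 36.
  j = 2: C(12,2)·(3)^2 = 66·9 = 594.
  V_q(n, t) = 1 + 36 + 594 = 631.
Step 2: q^n = 4^12 = 16777216.
Step 3: Hamming bound ⌊q^n / V_q(n,t)⌋ = ⌊16777216/631⌋ = 26588.
Step 4: Compare |C| = 25236 to 26588: satisfied.
The claimed |C| lies below the Hamming bound.


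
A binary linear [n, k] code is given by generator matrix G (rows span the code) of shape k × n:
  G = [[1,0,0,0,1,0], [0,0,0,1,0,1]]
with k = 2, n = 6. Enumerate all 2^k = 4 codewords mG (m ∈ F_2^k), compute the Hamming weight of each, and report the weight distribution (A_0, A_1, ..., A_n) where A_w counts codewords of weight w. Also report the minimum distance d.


Weight distribution: A_0 = 1, A_2 = 2, A_4 = 1. Minimum distance d = 2.

Enumerate all 2^2 = 4 messages m ∈ F_2^2.
For each, compute codeword c = mG in F_2^6, then tally its weight.
  m = 00 → c = 000000, weight = 0.
  m = 10 → c = 100010, weight = 2.
  m = 01 → c = 000101, weight = 2.
  m = 11 → c = 100111, weight = 4.
Tally weights:
  weight 0: 1 codewords.
  weight 2: 2 codewords.
  weight 4: 1 codewords.
Minimum distance d = smallest w > 0 with A_w > 0 = 2.
Sanity: Σ A_w = 4 = 2^2 = 4 ✓.


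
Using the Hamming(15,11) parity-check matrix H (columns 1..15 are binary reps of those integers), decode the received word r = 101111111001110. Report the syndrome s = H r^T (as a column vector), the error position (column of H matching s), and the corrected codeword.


s = (1, 1, 0, 0)^T, error position = 12, corrected codeword c = 101111111000110

Compute s = H r^T mod 2 one row at a time:
  s_1 = 1 + 1 + 0 + 0 + 1 + 1 + 1 + 0 = 5 ≡ 1 (mod 2).
  s_2 = 1 + 1 + 1 + 1 + 1 + 1 + 1 + 0 = 7 ≡ 1 (mod 2).
  s_3 = 0 + 1 + 1 + 1 + 0 + 0 + 1 + 0 = 4 ≡ 0 (mod 2).
  s_4 = 1 + 1 + 1 + 1 + 1 + 0 + 1 + 0 = 6 ≡ 0 (mod 2).
s = (1, 1, 0, 0)^T — this equals column 12 of H (binary 1100), so error is at position 12.
Correct: flip bit 12 of r = 101111111001110 to get c = 101111111000110.


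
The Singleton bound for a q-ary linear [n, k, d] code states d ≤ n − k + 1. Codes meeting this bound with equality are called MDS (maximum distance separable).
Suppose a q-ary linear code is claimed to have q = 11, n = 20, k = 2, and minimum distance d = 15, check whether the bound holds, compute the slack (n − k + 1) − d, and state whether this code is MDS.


Singleton RHS = n − k + 1 = 19, slack = 4, bound satisfied, not MDS.

Singleton bound: d ≤ n − k + 1.
Here n = 20, k = 2, so n − k + 1 = 19.
Given d = 15, check d ≤ 19: YES.
Slack = (n − k + 1) − d = 4.
The code is NOT MDS (slack = 4 > 0).
Description: the claimed parameters are [20, 2, 15]_11; such a code would be non-MDS.


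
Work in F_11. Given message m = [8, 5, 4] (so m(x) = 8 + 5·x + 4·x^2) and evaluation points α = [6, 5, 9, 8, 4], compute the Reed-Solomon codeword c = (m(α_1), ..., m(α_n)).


c = [6, 1, 3, 7, 4]

Message polynomial: m(x) = 8 + 5·x + 4·x^2 (mod 11).
For each evaluation point α_i, compute m(α_i) mod 11:
  α_1 = 6: Horner steps 4 → 7 → 6, so m(6) = 6.
  α_2 = 5: Horner steps 4 → 3 → 1, so m(5) = 1.
  α_3 = 9: Horner steps 4 → 8 → 3, so m(9) = 3.
  α_4 = 8: Horner steps 4 → 4 → 7, so m(8) = 7.
  α_5 = 4: Horner steps 4 → 10 → 4, so m(4) = 4.
Codeword c = [6, 1, 3, 7, 4] ∈ F_11^5.


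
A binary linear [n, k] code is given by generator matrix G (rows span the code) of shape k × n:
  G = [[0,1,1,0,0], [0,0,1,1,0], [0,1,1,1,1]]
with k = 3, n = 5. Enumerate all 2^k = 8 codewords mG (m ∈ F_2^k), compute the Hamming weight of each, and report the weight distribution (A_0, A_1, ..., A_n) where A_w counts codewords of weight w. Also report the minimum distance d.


Weight distribution: A_0 = 1, A_2 = 6, A_4 = 1. Minimum distance d = 2.

Enumerate all 2^3 = 8 messages m ∈ F_2^3.
For each, compute codeword c = mG in F_2^5, then tally its weight.
  m = 000 → c = 00000, weight = 0.
  m = 100 → c = 01100, weight = 2.
  m = 010 → c = 00110, weight = 2.
  m = 110 → c = 01010, weight = 2.
  m = 001 → c = 01111, weight = 4.
  m = 101 → c = 00011, weight = 2.
  m = 011 → c = 01001, weight = 2.
  m = 111 → c = 00101, weight = 2.
Tally weights:
  weight 0: 1 codewords.
  weight 2: 6 codewords.
  weight 4: 1 codewords.
Minimum distance d = smallest w > 0 with A_w > 0 = 2.
Sanity: Σ A_w = 8 = 2^3 = 8 ✓.


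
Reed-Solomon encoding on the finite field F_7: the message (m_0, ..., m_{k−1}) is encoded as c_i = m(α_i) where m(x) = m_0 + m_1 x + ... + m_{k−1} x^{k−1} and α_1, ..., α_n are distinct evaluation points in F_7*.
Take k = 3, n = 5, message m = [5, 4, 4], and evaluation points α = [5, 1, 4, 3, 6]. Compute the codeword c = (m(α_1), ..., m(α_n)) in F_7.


c = [6, 6, 1, 4, 5]

Message polynomial: m(x) = 5 + 4·x + 4·x^2 (mod 7).
For each evaluation point α_i, compute m(α_i) mod 7:
  α_1 = 5: Horner steps 4 → 3 → 6, so m(5) = 6.
  α_2 = 1: Horner steps 4 → 1 → 6, so m(1) = 6.
  α_3 = 4: Horner steps 4 → 6 → 1, so m(4) = 1.
  α_4 = 3: Horner steps 4 → 2 → 4, so m(3) = 4.
  α_5 = 6: Horner steps 4 → 0 → 5, so m(6) = 5.
Codeword c = [6, 6, 1, 4, 5] ∈ F_7^5.


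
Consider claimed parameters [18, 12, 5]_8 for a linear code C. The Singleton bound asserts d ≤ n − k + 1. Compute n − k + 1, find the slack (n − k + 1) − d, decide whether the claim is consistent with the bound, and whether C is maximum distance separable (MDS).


Singleton RHS = n − k + 1 = 7, slack = 2, bound satisfied, not MDS.

Singleton bound: d ≤ n − k + 1.
Here n = 18, k = 12, so n − k + 1 = 7.
Given d = 5, check d ≤ 7: YES.
Slack = (n − k + 1) − d = 2.
The code is NOT MDS (slack = 2 > 0).
Description: the claimed parameters are [18, 12, 5]_8; such a code would be non-MDS.


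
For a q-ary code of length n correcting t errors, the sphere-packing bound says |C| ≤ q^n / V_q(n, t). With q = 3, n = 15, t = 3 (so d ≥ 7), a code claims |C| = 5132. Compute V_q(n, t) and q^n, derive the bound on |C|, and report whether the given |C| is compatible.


V_q(n, t) = 4091, q^n = 14348907, Hamming bound = 3507, |C| = 5132 > bound (violated).

Step 1: Compute V_q(n, t) = Σ_{j=0}^3 C(n, j) (q−1)^j.
  j = 0: C(15,0)·(2)^0 = 1·1 = 1.
  j = 1: C(15,1)·(2)^1 = 15·2 = 30.
  j = 2: C(15,2)·(2)^2 = 105·4 = 420.
  j = 3: C(15,3)·(2)^3 = 455·8 = 3640.
  V_q(n, t) = 1 + 30 + 420 + 3640 = 4091.
Step 2: q^n = 3^15 = 14348907.
Step 3: Hamming bound ⌊q^n / V_q(n,t)⌋ = ⌊14348907/4091⌋ = 3507.
Step 4: Compare |C| = 5132 to 3507: violated.
The claimed |C| lies above the Hamming bound, so no 3-ary code of length 15 with d ≥ 7 can have 5132 codewords.


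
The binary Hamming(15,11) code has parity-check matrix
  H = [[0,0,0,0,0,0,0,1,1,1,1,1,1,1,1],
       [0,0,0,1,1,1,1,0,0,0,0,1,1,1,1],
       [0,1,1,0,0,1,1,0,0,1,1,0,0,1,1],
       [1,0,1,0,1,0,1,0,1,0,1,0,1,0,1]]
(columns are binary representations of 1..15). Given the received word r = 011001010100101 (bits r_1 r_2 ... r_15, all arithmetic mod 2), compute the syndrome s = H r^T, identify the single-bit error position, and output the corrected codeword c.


s = (0, 1, 1, 1)^T, error position = 7, corrected codeword c = 011001110100101

Compute s = H r^T mod 2 one row at a time:
  s_1 = 1 + 0 + 1 + 0 + 0 + 1 + 0 + 1 = 4 ≡ 0 (mod 2).
  s_2 = 0 + 0 + 1 + 0 + 0 + 1 + 0 + 1 = 3 ≡ 1 (mod 2).
  s_3 = 1 + 1 + 1 + 0 + 1 + 0 + 0 + 1 = 5 ≡ 1 (mod 2).
  s_4 = 0 + 1 + 0 + 0 + 0 + 0 + 1 + 1 = 3 ≡ 1 (mod 2).
s = (0, 1, 1, 1)^T — this equals column 7 of H (binary 0111), so error is at position 7.
Correct: flip bit 7 of r = 011001010100101 to get c = 011001110100101.


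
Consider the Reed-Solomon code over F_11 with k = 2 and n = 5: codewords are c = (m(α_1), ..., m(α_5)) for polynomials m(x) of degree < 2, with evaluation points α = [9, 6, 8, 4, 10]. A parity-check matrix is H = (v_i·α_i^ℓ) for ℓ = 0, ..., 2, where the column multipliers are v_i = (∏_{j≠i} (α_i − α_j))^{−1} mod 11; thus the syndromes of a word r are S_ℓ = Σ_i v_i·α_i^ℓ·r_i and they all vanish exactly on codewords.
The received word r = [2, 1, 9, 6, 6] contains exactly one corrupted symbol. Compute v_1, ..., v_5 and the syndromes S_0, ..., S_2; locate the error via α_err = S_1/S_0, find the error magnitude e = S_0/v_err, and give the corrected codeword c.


S = (10, 7, 6), error at position 4, error magnitude e = 2, c = [2, 1, 9, 4, 6].

Step 1: column multipliers v_i = (∏_{j≠i}(α_i − α_j))^{−1} mod 11.
  i = 1 (α = 9): (9−6)(9−8)(9−4)(9−10) = 3·1·5·(−1) = −15 ≡ 7, so v_1 = 7^{−1} = 8 (mod 11).
  i = 2 (α = 6): (6−9)(6−8)(6−4)(6−10) = (−3)·(−2)·2·(−4) = −48 ≡ 7, so v_2 = 7^{−1} = 8 (mod 11).
  i = 3 (α = 8): (8−9)(8−6)(8−4)(8−10) = (−1)·2·4·(−2) = 16 ≡ 5, so v_3 = 5^{−1} = 9 (mod 11).
  i = 4 (α = 4): (4−9)(4−6)(4−8)(4−10) = (−5)·(−2)·(−4)·(−6) = 240 ≡ 9, so v_4 = 9^{−1} = 5 (mod 11).
  i = 5 (α = 10): (10−9)(10−6)(10−8)(10−4) = 1·4·2·6 = 48 ≡ 4, so v_5 = 4^{−1} = 3 (mod 11).
  v = [8, 8, 9, 5, 3].
Step 2: syndromes of r = [2, 1, 9, 6, 6] (all sums mod 11).
  S_0 = Σ v_i r_i = 8·2 + 8·1 + 9·9 + 5·6 + 3·6 = 153 ≡ 10.
  S_1 = Σ v_i α_i r_i = 8·9·2 + 8·6·1 + 9·8·9 + 5·4·6 + 3·10·6 = 1140 ≡ 7.
  α_i^2 mod 11 = [4, 3, 9, 5, 1].
  S_2 = Σ v_i α_i^2 r_i = 8·4·2 + 8·3·1 + 9·9·9 + 5·5·6 + 3·1·6 = 985 ≡ 6.
  S = (10, 7, 6) ≠ 0, so r is not a codeword (an error is present).
Step 3: locate the error. For a single error e at position i, S_ℓ = v_i·e·α_i^ℓ, so α_err = S_1/S_0.
  S_0^{−1} = 10^{−1} = 10 (mod 11), so α_err = 7·10 = 70 ≡ 4 = α_4. Error position i = 4.
  Consistency check: S_2/S_1 = 6·8 = 48 ≡ 4 = α_err ✓ (single-error assumption holds).
Step 4: error magnitude e = S_0/v_4 = S_0·∏_{j≠4}(α_4 − α_j) = 10·9 = 90 ≡ 2 (mod 11).
Step 5: correct position 4: c_4 = r_4 − e = 6 − 2 ≡ 4 (mod 11). Hence c = [2, 1, 9, 4, 6].
  Check: interpolating c through the α_i gives m(x) = 10 + 4·x (degree < 2) with m(α_i) = c_i for every i, so c is indeed a codeword.


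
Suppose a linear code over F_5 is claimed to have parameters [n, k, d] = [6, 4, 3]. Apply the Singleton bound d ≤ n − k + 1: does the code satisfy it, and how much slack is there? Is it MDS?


Singleton RHS = n − k + 1 = 3, slack = 0, bound satisfied, MDS.

Singleton bound: d ≤ n − k + 1.
Here n = 6, k = 4, so n − k + 1 = 3.
Given d = 3, check d ≤ 3: YES.
Slack = (n − k + 1) − d = 0.
The code is MDS (slack = 0).
Description: the claimed parameters are [6, 4, 3]_5; such a code would be MDS (meets Singleton bound).


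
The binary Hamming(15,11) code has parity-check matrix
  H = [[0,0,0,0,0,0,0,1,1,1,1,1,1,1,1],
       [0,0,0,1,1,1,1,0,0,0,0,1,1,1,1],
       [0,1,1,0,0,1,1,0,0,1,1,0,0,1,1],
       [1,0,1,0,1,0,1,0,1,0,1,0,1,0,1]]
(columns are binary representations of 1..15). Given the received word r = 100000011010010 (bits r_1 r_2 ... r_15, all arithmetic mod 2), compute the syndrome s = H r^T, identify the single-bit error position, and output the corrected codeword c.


s = (0, 1, 0, 1)^T, error position = 5, corrected codeword c = 100010011010010

Compute s = H r^T mod 2 one row at a time:
  s_1 = 1 + 1 + 0 + 1 + 0 + 0 + 1 + 0 = 4 ≡ 0 (mod 2).
  s_2 = 0 + 0 + 0 + 0 + 0 + 0 + 1 + 0 = 1 ≡ 1 (mod 2).
  s_3 = 0 + 0 + 0 + 0 + 0 + 1 + 1 + 0 = 2 ≡ 0 (mod 2).
  s_4 = 1 + 0 + 0 + 0 + 1 + 1 + 0 + 0 = 3 ≡ 1 (mod 2).
s = (0, 1, 0, 1)^T — this equals column 5 of H (binary 0101), so error is at position 5.
Correct: flip bit 5 of r = 100000011010010 to get c = 100010011010010.


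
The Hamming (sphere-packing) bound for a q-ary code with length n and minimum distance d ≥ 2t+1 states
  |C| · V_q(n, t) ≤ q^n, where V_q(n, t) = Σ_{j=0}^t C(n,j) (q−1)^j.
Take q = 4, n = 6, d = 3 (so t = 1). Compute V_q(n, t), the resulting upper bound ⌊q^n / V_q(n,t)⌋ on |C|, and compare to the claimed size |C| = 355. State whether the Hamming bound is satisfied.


V_q(n, t) = 19, q^n = 4096, Hamming bound = 215, |C| = 355 > bound (violated).

Step 1: Compute V_q(n, t) = Σ_{j=0}^1 C(n, j) (q−1)^j.
  j = 0: C(6,0)·(3)^0 = 1·1 = 1.
  j = 1: C(6,1)·(3)^1 = 6·3 = 18.
  V_q(n, t) = 1 + 18 = 19.
Step 2: q^n = 4^6 = 4096.
Step 3: Hamming bound ⌊q^n / V_q(n,t)⌋ = ⌊4096/19⌋ = 215.
Step 4: Compare |C| = 355 to 215: violated.
The claimed |C| lies above the Hamming bound, so no 4-ary code of length 6 with d ≥ 3 can have 355 codewords.


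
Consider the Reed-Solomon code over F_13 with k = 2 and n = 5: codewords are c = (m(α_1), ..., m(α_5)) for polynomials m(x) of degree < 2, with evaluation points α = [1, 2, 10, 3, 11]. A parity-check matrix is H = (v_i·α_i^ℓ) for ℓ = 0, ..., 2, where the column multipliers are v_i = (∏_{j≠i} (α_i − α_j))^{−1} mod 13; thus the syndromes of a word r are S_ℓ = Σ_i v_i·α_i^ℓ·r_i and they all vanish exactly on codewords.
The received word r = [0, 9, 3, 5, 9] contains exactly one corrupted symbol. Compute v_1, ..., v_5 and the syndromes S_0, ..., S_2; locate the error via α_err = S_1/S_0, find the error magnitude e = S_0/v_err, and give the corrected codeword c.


S = (2, 9, 8), error at position 5, error magnitude e = 10, c = [0, 9, 3, 5, 12].

Step 1: column multipliers v_i = (∏_{j≠i}(α_i − α_j))^{−1} mod 13.
  i = 1 (α = 1): (1−2)(1−10)(1−3)(1−11) = (−1)·(−9)·(−2)·(−10) = 180 ≡ 11, so v_1 = 11^{−1} = 6 (mod 13).
  i = 2 (α = 2): (2−1)(2−10)(2−3)(2−11) = 1·(−8)·(−1)·(−9) = −72 ≡ 6, so v_2 = 6^{−1} = 11 (mod 13).
  i = 3 (α = 10): (10−1)(10−2)(10−3)(10−11) = 9·8·7·(−1) = −504 ≡ 3, so v_3 = 3^{−1} = 9 (mod 13).
  i = 4 (α = 3): (3−1)(3−2)(3−10)(3−11) = 2·1·(−7)·(−8) = 112 ≡ 8, so v_4 = 8^{−1} = 5 (mod 13).
  i = 5 (α = 11): (11−1)(11−2)(11−10)(11−3) = 10·9·1·8 = 720 ≡ 5, so v_5 = 5^{−1} = 8 (mod 13).
  v = [6, 11, 9, 5, 8].
Step 2: syndromes of r = [0, 9, 3, 5, 9] (all sums mod 13).
  S_0 = Σ v_i r_i = 6·0 + 11·9 + 9·3 + 5·5 + 8·9 = 223 ≡ 2.
  S_1 = Σ v_i α_i r_i = 6·1·0 + 11·2·9 + 9·10·3 + 5·3·5 + 8·11·9 = 1335 ≡ 9.
  α_i^2 mod 13 = [1, 4, 9, 9, 4].
  S_2 = Σ v_i α_i^2 r_i = 6·1·0 + 11·4·9 + 9·9·3 + 5·9·5 + 8·4·9 = 1152 ≡ 8.
  S = (2, 9, 8) ≠ 0, so r is not a codeword (an error is present).
Step 3: locate the error. For a single error e at position i, S_ℓ = v_i·e·α_i^ℓ, so α_err = S_1/S_0.
  S_0^{−1} = 2^{−1} = 7 (mod 13), so α_err = 9·7 = 63 ≡ 11 = α_5. Error position i = 5.
  Consistency check: S_2/S_1 = 8·3 = 24 ≡ 11 = α_err ✓ (single-error assumption holds).
Step 4: error magnitude e = S_0/v_5 = S_0·∏_{j≠5}(α_5 − α_j) = 2·5 = 10 ≡ 10 (mod 13).
Step 5: correct position 5: c_5 = r_5 − e = 9 − 10 ≡ 12 (mod 13). Hence c = [0, 9, 3, 5, 12].
  Check: interpolating c through the α_i gives m(x) = 4 + 9·x (degree < 2) with m(α_i) = c_i for every i, so c is indeed a codeword.


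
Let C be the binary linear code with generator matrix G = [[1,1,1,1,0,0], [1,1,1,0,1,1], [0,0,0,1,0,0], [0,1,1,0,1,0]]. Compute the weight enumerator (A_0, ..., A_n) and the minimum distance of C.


Weight distribution: A_0 = 1, A_1 = 1, A_2 = 3, A_3 = 6, A_4 = 3, A_5 = 1, A_6 = 1. Minimum distance d = 1.

Enumerate all 2^4 = 16 messages m ∈ F_2^4.
For each, compute codeword c = mG in F_2^6, then tally its weight.
  m = 0000 → c = 000000, weight = 0.
  m = 1000 → c = 111100, weight = 4.
  m = 0100 → c = 111011, weight = 5.
  m = 1100 → c = 000111, weight = 3.
  m = 0010 → c = 000100, weight = 1.
  m = 1010 → c = 111000, weight = 3.
  m = 0110 → c = 111111, weight = 6.
  m = 1110 → c = 000011, weight = 2.
  m = 0001 → c = 011010, weight = 3.
  m = 1001 → c = 100110, weight = 3.
  m = 0101 → c = 100001, weight = 2.
  m = 1101 → c = 011101, weight = 4.
  m = 0011 → c = 011110, weight = 4.
  m = 1011 → c = 100010, weight = 2.
  m = 0111 → c = 100101, weight = 3.
  m = 1111 → c = 011001, weight = 3.
Tally weights:
  weight 0: 1 codewords.
  weight 1: 1 codewords.
  weight 2: 3 codewords.
  weight 3: 6 codewords.
  weight 4: 3 codewords.
  weight 5: 1 codewords.
  weight 6: 1 codewords.
Minimum distance d = smallest w > 0 with A_w > 0 = 1.
Sanity: Σ A_w = 16 = 2^4 = 16 ✓.


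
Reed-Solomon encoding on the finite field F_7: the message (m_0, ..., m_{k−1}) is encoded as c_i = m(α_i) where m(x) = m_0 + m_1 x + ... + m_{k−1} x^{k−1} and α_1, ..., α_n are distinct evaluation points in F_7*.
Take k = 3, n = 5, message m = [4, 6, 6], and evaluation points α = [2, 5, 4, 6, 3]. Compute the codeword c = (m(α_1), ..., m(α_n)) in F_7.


c = [5, 2, 5, 4, 6]

Message polynomial: m(x) = 4 + 6·x + 6·x^2 (mod 7).
For each evaluation point α_i, compute m(α_i) mod 7:
  α_1 = 2: Horner steps 6 → 4 → 5, so m(2) = 5.
  α_2 = 5: Horner steps 6 → 1 → 2, so m(5) = 2.
  α_3 = 4: Horner steps 6 → 2 → 5, so m(4) = 5.
  α_4 = 6: Horner steps 6 → 0 → 4, so m(6) = 4.
  α_5 = 3: Horner steps 6 → 3 → 6, so m(3) = 6.
Codeword c = [5, 2, 5, 4, 6] ∈ F_7^5.


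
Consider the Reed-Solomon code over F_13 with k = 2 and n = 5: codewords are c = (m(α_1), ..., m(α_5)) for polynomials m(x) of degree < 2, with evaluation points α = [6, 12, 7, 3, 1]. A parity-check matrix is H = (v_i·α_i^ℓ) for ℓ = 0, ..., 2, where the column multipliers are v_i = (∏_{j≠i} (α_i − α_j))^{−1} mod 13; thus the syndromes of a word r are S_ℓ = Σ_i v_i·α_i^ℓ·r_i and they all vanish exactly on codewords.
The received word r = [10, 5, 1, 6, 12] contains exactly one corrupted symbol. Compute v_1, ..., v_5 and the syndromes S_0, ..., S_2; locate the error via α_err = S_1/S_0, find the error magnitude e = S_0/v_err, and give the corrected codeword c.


S = (2, 1, 7), error at position 3, error magnitude e = 7, c = [10, 5, 7, 6, 12].

Step 1: column multipliers v_i = (∏_{j≠i}(α_i − α_j))^{−1} mod 13.
  i = 1 (α = 6): (6−12)(6−7)(6−3)(6−1) = (−6)·(−1)·3·5 = 90 ≡ 12, so v_1 = 12^{−1} = 12 (mod 13).
  i = 2 (α = 12): (12−6)(12−7)(12−3)(12−1) = 6·5·9·11 = 2970 ≡ 6, so v_2 = 6^{−1} = 11 (mod 13).
  i = 3 (α = 7): (7−6)(7−12)(7−3)(7−1) = 1·(−5)·4·6 = −120 ≡ 10, so v_3 = 10^{−1} = 4 (mod 13).
  i = 4 (α = 3): (3−6)(3−12)(3−7)(3−1) = (−3)·(−9)·(−4)·2 = −216 ≡ 5, so v_4 = 5^{−1} = 8 (mod 13).
  i = 5 (α = 1): (1−6)(1−12)(1−7)(1−3) = (−5)·(−11)·(−6)·(−2) = 660 ≡ 10, so v_5 = 10^{−1} = 4 (mod 13).
  v = [12, 11, 4, 8, 4].
Step 2: syndromes of r = [10, 5, 1, 6, 12] (all sums mod 13).
  S_0 = Σ v_i r_i = 12·10 + 11·5 + 4·1 + 8·6 + 4·12 = 275 ≡ 2.
  S_1 = Σ v_i α_i r_i = 12·6·10 + 11·12·5 + 4·7·1 + 8·3·6 + 4·1·12 = 1600 ≡ 1.
  α_i^2 mod 13 = [10, 1, 10, 9, 1].
  S_2 = Σ v_i α_i^2 r_i = 12·10·10 + 11·1·5 + 4·10·1 + 8·9·6 + 4·1·12 = 1775 ≡ 7.
  S = (2, 1, 7) ≠ 0, so r is not a codeword (an error is present).
Step 3: locate the error. For a single error e at position i, S_ℓ = v_i·e·α_i^ℓ, so α_err = S_1/S_0.
  S_0^{−1} = 2^{−1} = 7 (mod 13), so α_err = 1·7 = 7 ≡ 7 = α_3. Error position i = 3.
  Consistency check: S_2/S_1 = 7·1 = 7 ≡ 7 = α_err ✓ (single-error assumption holds).
Step 4: error magnitude e = S_0/v_3 = S_0·∏_{j≠3}(α_3 − α_j) = 2·10 = 20 ≡ 7 (mod 13).
Step 5: correct position 3: c_3 = r_3 − e = 1 − 7 ≡ 7 (mod 13). Hence c = [10, 5, 7, 6, 12].
  Check: interpolating c through the α_i gives m(x) = 2 + 10·x (degree < 2) with m(α_i) = c_i for every i, so c is indeed a codeword.


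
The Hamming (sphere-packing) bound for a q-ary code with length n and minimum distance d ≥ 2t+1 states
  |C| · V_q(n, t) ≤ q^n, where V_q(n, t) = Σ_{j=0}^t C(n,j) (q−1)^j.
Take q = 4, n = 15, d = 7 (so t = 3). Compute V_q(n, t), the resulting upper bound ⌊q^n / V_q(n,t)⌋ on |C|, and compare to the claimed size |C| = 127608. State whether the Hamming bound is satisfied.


V_q(n, t) = 13276, q^n = 1073741824, Hamming bound = 80878, |C| = 127608 > bound (violated).

Step 1: Compute V_q(n, t) = Σ_{j=0}^3 C(n, j) (q−1)^j.
  j = 0: C(15,0)·(3)^0 = 1·1 = 1.
  j = 1: C(15,1)·(3)^1 = 15·3 = 45.
  j = 2: C(15,2)·(3)^2 = 105·9 = 945.
  j = 3: C(15,3)·(3)^3 = 455·27 = 12285.
  V_q(n, t) = 1 + 45 + 945 + 12285 = 13276.
Step 2: q^n = 4^15 = 1073741824.
Step 3: Hamming bound ⌊q^n / V_q(n,t)⌋ = ⌊1073741824/13276⌋ = 80878.
Step 4: Compare |C| = 127608 to 80878: violated.
The claimed |C| lies above the Hamming bound, so no 4-ary code of length 15 with d ≥ 7 can have 127608 codewords.


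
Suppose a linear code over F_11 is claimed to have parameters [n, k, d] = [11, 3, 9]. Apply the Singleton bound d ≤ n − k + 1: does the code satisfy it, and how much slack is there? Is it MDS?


Singleton RHS = n − k + 1 = 9, slack = 0, bound satisfied, MDS.

Singleton bound: d ≤ n − k + 1.
Here n = 11, k = 3, so n − k + 1 = 9.
Given d = 9, check d ≤ 9: YES.
Slack = (n − k + 1) − d = 0.
The code is MDS (slack = 0).
Description: the claimed parameters are [11, 3, 9]_11; such a code would be MDS (meets Singleton bound).


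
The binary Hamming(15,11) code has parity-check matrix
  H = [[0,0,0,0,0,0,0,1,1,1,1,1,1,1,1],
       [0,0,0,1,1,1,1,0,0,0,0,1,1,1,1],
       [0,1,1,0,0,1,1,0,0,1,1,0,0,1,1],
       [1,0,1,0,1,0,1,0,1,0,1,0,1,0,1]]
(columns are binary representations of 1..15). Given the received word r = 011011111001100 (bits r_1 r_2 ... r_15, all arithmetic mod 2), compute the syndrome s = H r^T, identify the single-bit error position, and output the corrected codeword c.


s = (0, 1, 0, 1)^T, error position = 5, corrected codeword c = 011001111001100

Compute s = H r^T mod 2 one row at a time:
  s_1 = 1 + 1 + 0 + 0 + 1 + 1 + 0 + 0 = 4 ≡ 0 (mod 2).
  s_2 = 0 + 1 + 1 + 1 + 1 + 1 + 0 + 0 = 5 ≡ 1 (mod 2).
  s_3 = 1 + 1 + 1 + 1 + 0 + 0 + 0 + 0 = 4 ≡ 0 (mod 2).
  s_4 = 0 + 1 + 1 + 1 + 1 + 0 + 1 + 0 = 5 ≡ 1 (mod 2).
s = (0, 1, 0, 1)^T — this equals column 5 of H (binary 0101), so error is at position 5.
Correct: flip bit 5 of r = 011011111001100 to get c = 011001111001100.


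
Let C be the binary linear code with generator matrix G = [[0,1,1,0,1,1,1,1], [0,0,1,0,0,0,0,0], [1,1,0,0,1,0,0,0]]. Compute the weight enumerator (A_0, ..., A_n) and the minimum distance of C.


Weight distribution: A_0 = 1, A_1 = 1, A_3 = 1, A_4 = 2, A_5 = 2, A_6 = 1. Minimum distance d = 1.

Enumerate all 2^3 = 8 messages m ∈ F_2^3.
For each, compute codeword c = mG in F_2^8, then tally its weight.
  m = 000 → c = 00000000, weight = 0.
  m = 100 → c = 01101111, weight = 6.
  m = 010 → c = 00100000, weight = 1.
  m = 110 → c = 01001111, weight = 5.
  m = 001 → c = 11001000, weight = 3.
  m = 101 → c = 10100111, weight = 5.
  m = 011 → c = 11101000, weight = 4.
  m = 111 → c = 10000111, weight = 4.
Tally weights:
  weight 0: 1 codewords.
  weight 1: 1 codewords.
  weight 3: 1 codewords.
  weight 4: 2 codewords.
  weight 5: 2 codewords.
  weight 6: 1 codewords.
Minimum distance d = smallest w > 0 with A_w > 0 = 1.
Sanity: Σ A_w = 8 = 2^3 = 8 ✓.
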